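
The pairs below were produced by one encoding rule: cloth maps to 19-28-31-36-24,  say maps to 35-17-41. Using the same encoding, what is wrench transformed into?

c is letter #3 and maps to 19: an offset of 16. Letters become their 1-based position plus 16 (so a→17, b→18, …).
Applying it to wrench: w=23→39, r=18→34, e=5→21, n=14→30, c=3→19, h=8→24.

39-34-21-30-19-24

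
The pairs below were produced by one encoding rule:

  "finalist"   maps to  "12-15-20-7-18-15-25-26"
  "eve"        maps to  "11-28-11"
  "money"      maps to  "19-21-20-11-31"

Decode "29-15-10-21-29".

widow

f is letter #6 and maps to 12: an offset of 6. Letters become their 1-based position plus 6 (so a→7, b→8, …).
Undoing it on 29-15-10-21-29: 29→(29−6)÷1=23=w, 15→(15−6)÷1=9=i, 10→(10−6)÷1=4=d, 21→(21−6)÷1=15=o, 29→(29−6)÷1=23=w.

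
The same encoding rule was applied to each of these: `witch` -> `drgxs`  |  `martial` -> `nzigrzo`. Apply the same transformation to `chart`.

xszig

Each pair mirrors across the alphabet (w↔d, i↔r, t↔g): positions sum to 25. This is the alphabet-reversal cipher (Atbash): a becomes z, b becomes y, etc.
On chart: c↔x, h↔s, a↔z, r↔i, t↔g.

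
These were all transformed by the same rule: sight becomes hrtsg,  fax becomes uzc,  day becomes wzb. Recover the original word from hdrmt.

swing

Each pair mirrors across the alphabet (s↔h, i↔r, g↔t): positions sum to 25. Letters are reflected about the middle of the alphabet (position → 25−position): Atbash.
Decoding hdrmt: h↔s, d↔w, r↔i, m↔n, t↔g.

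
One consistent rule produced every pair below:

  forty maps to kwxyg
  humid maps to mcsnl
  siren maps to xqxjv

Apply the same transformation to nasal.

Shifts by position in forty: pos 0: f→k (+5), pos 1: o→w (+8), pos 2: r→x (+6), pos 3: t→y (+5), pos 4: y→g (+8) — repeating every 3. A repeating key of period 3 is used — shifts +5, +8, +6 over and over.
On nasal: n+5=s, a+8=i, s+6=y, a+5=f, l+8=t.

siyft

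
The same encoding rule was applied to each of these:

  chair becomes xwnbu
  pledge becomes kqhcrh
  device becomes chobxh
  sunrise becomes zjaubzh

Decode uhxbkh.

c(2)→x(23) and h(7)→w(22) fit y≡5x+13 (mod 26); the inverse of 5 mod 26 is 21. This is an affine cipher: with a=0,…,z=25, each position x becomes (5x+13) mod 26.
Undoing it on uhxbkh: u(20)→21·(20−13)≡17=r; h(7)→21·(7−13)≡4=e; x(23)→21·(23−13)≡2=c; b(1)→21·(1−13)≡8=i; k(10)→21·(10−13)≡15=p; h(7)→21·(7−13)≡4=e (all mod 26).

recipe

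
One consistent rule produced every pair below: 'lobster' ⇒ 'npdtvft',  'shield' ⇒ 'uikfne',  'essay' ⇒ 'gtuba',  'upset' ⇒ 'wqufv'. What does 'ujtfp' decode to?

siren

Shifts by position in lobster: pos 0: l→n (+2), pos 1: o→p (+1), pos 2: b→d (+2), pos 3: s→t (+1) — repeating every 2. It's a Vigenère-style cipher with numeric key [2,1]: position i shifts by key[i mod 2].
Decoding ujtfp: u−2=s, j−1=i, t−2=r, f−1=e, p−2=n.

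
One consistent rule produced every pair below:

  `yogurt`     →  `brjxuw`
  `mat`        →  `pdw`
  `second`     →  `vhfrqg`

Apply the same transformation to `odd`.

Compare letters: y→b is +3, o→r is +3, g→j is +3 — a constant shift. Each letter is shifted forward by 3 in the alphabet (a Caesar shift of +3).
For odd: o+3=r, d+3=g, d+3=g.

rgg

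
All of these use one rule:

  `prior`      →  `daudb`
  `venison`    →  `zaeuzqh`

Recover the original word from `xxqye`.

smell

The output letters match the input read backwards, each shifted +12: prior reversed is roirp. The word is reversed, then every letter is shifted forward by 12.
Undoing it on xxqye: shift back: x−12=l, x−12=l, q−12=e, y−12=m, e−12=s → llems; then reverse → smell.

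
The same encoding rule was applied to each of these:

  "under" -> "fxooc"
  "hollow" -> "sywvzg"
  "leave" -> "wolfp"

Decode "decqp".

surge

Shifts by position in under: pos 0: u→f (+11), pos 1: n→x (+10), pos 2: d→o (+11), pos 3: e→o (+10) — repeating every 2. It's a Vigenère-style cipher with numeric key [11,10]: position i shifts by key[i mod 2].
Decoding decqp: d−11=s, e−10=u, c−11=r, q−10=g, p−11=e.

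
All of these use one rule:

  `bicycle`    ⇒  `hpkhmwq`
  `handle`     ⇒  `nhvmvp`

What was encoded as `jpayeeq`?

dispute

Letter i (0-indexed) is shifted by i+6, so successive shifts are 6, 7, 8, ….
Decoding jpayeeq: j−6=d, p−7=i, a−8=s, y−9=p, e−10=u, e−11=t, q−12=e.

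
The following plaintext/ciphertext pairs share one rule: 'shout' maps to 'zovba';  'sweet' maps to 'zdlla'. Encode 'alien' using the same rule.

Compare letters: s→z is +7, h→o is +7, o→v is +7 — a constant shift. Every letter moves 7 places later in the alphabet, wrapping around z→a.
Applying it to alien: a+7=h, l+7=s, i+7=p, e+7=l, n+7=u.

hsplu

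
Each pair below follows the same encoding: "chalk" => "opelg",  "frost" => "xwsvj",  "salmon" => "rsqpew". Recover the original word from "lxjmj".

fifth

The output letters match the input read backwards, each shifted +4: chalk reversed is klahc. Two steps: reverse the string, then apply a Caesar shift of +4.
Undoing it on lxjmj: shift back: l−4=h, x−4=t, j−4=f, m−4=i, j−4=f → htfif; then reverse → fifth.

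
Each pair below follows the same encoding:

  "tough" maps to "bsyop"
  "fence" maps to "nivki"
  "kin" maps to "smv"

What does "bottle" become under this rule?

jsbbti

The shift depends on letter class: consonant t→b is +8, but vowel o→s is +4. Two shifts are in play — +4 for a/e/i/o/u, +8 for every other letter.
For bottle: b(cons)+8=j, o(vowel)+4=s, t(cons)+8=b, t(cons)+8=b, l(cons)+8=t, e(vowel)+4=i.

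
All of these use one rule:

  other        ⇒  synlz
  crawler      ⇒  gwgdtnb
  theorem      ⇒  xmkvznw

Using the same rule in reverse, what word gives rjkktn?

In other: o→s is +4, t→y is +5, h→n is +6, e→l is +7 — the shift increases by 1 each position. Each letter shifts forward by (position + 4), i.e. 4, 5, 6, … — the shift grows by one for each successive letter.
Reversing it on rjkktn: r−4=n, j−5=e, k−6=e, k−7=d, t−8=l, n−9=e.

needle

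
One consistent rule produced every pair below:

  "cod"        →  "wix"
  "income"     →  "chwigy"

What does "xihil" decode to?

Compare letters: c→w is +20, o→i is +20, d→x is +20 — a constant shift. This is a Caesar cipher with shift 20.
Reversing it on xihil: x−20=d, i−20=o, h−20=n, i−20=o, l−20=r.

donor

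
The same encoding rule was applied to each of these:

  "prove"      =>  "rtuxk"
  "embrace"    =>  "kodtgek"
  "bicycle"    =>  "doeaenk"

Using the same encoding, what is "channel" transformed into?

ejgppkn

The shift depends on letter class: consonant p→r is +2, but vowel o→u is +6. Two shifts are in play — +6 for a/e/i/o/u, +2 for every other letter.
On channel: c(cons)+2=e, h(cons)+2=j, a(vowel)+6=g, n(cons)+2=p, n(cons)+2=p, e(vowel)+6=k, l(cons)+2=n.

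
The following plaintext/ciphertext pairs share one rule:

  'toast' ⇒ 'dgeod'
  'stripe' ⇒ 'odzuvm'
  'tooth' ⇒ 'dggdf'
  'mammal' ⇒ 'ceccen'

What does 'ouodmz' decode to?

sister

t(19)→d(3) and o(14)→g(6) fit y≡15x+4 (mod 26); the inverse of 15 mod 26 is 7. Each letter's alphabet position (a=0..z=25) is mapped through 15·x+4 mod 26 — an affine cipher.
Undoing it on ouodmz: o(14)→7·(14−4)≡18=s; u(20)→7·(20−4)≡8=i; o(14)→7·(14−4)≡18=s; d(3)→7·(3−4)≡19=t; m(12)→7·(12−4)≡4=e; z(25)→7·(25−4)≡17=r (all mod 26).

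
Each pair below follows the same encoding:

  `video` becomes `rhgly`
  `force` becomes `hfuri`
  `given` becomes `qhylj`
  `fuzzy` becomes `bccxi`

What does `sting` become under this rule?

jqlwv

Read the word backwards and shift each letter +3.
Applying it to sting: reverse → gnits; then shift: g+3=j, n+3=q, i+3=l, t+3=w, s+3=v.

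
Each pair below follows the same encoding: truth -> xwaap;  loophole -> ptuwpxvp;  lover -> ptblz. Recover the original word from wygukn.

In truth: t→x is +4, r→w is +5, u→a is +6, t→a is +7 — the shift increases by 1 each position. Letter i (0-indexed) is shifted by i+4, so successive shifts are 4, 5, 6, ….
Decoding wygukn: w−4=s, y−5=t, g−6=a, u−7=n, k−8=c, n−9=e.

stance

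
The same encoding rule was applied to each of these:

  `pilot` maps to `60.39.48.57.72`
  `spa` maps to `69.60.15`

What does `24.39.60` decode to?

With a=1..z=26, the number is 3·pos + 12.
Undoing it on 24.39.60: 24→(24−12)÷3=4=d, 39→(39−12)÷3=9=i, 60→(60−12)÷3=16=p.

dip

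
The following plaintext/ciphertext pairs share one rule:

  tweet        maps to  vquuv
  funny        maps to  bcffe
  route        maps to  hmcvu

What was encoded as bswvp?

t(19)→v(21) and w(22)→q(16) fit y≡7x+18 (mod 26); the inverse of 7 mod 26 is 15. Each letter's alphabet position (a=0..z=25) is mapped through 7·x+18 mod 26 — an affine cipher.
Decoding bswvp: b(1)→15·(1−18)≡5=f; s(18)→15·(18−18)≡0=a; w(22)→15·(22−18)≡8=i; v(21)→15·(21−18)≡19=t; p(15)→15·(15−18)≡7=h (all mod 26).

faith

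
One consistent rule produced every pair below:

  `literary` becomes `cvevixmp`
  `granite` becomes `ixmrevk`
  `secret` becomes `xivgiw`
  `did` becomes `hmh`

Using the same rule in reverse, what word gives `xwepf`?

The output letters match the input read backwards, each shifted +4: literary reversed is yraretil. Two steps: reverse the string, then apply a Caesar shift of +4.
Decoding xwepf: shift back: x−4=t, w−4=s, e−4=a, p−4=l, f−4=b → tsalb; then reverse → blast.

blast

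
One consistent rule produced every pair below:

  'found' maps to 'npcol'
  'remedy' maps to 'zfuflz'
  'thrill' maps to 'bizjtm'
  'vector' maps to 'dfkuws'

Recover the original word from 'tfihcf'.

Shifts by position in found: pos 0: f→n (+8), pos 1: o→p (+1), pos 2: u→c (+8), pos 3: n→o (+1) — repeating every 2. It's a Vigenère-style cipher with numeric key [8,1]: position i shifts by key[i mod 2].
Reversing it on tfihcf: t−8=l, f−1=e, i−8=a, h−1=g, c−8=u, f−1=e.

league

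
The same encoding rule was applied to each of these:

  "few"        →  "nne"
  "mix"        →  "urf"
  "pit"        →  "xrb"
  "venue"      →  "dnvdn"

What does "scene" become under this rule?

aknvn

The shift depends on letter class: consonant f→n is +8, but vowel e→n is +9. The rule splits by letter class: vowels +9, consonants +8.
For scene: s(cons)+8=a, c(cons)+8=k, e(vowel)+9=n, n(cons)+8=v, e(vowel)+9=n.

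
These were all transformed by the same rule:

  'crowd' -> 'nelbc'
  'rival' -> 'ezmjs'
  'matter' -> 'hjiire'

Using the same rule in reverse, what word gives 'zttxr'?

issue

Each letter's alphabet position (a=0..z=25) is mapped through 15·x+9 mod 26 — an affine cipher.
Decoding zttxr: z(25)→7·(25−9)≡8=i; t(19)→7·(19−9)≡18=s; t(19)→7·(19−9)≡18=s; x(23)→7·(23−9)≡20=u; r(17)→7·(17−9)≡4=e (all mod 26).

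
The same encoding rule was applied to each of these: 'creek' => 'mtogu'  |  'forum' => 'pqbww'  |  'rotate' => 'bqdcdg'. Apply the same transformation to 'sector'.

cgmvyt

Shifts by position in creek: pos 0: c→m (+10), pos 1: r→t (+2), pos 2: e→o (+10), pos 3: e→g (+2) — repeating every 2. It's a Vigenère-style cipher with numeric key [10,2]: position i shifts by key[i mod 2].
On sector: s+10=c, e+2=g, c+10=m, t+2=v, o+10=y, r+2=t.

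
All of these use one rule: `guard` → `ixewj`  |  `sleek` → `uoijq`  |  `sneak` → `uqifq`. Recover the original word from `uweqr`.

stall

In guard: g→i is +2, u→x is +3, a→e is +4, r→w is +5 — the shift increases by 1 each position. Each letter shifts forward by (position + 2), i.e. 2, 3, 4, … — the shift grows by one for each successive letter.
Decoding uweqr: u−2=s, w−3=t, e−4=a, q−5=l, r−6=l.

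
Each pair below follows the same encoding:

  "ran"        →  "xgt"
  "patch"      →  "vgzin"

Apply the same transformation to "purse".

It's a constant shift of +6 (ROT6).
Applying it to purse: p+6=v, u+6=a, r+6=x, s+6=y, e+6=k.

vaxyk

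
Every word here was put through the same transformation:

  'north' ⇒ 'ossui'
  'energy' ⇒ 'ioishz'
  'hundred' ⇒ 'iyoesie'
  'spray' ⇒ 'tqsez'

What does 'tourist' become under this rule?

usysmtu

The shift depends on letter class: consonant n→o is +1, but vowel o→s is +4. Two shifts are in play — +4 for a/e/i/o/u, +1 for every other letter.
On tourist: t(cons)+1=u, o(vowel)+4=s, u(vowel)+4=y, r(cons)+1=s, i(vowel)+4=m, s(cons)+1=t, t(cons)+1=u.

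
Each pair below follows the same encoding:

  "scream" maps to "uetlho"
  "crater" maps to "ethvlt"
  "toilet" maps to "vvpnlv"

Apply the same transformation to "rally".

thnna

The shift depends on letter class: consonant s→u is +2, but vowel e→l is +7. Two shifts are in play — +7 for a/e/i/o/u, +2 for every other letter.
On rally: r(cons)+2=t, a(vowel)+7=h, l(cons)+2=n, l(cons)+2=n, y(cons)+2=a.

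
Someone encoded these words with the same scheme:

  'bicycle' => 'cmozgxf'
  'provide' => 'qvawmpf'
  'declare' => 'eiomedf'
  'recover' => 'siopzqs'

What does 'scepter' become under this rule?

tgqqxqs

A repeating key of period 3 is used — shifts +1, +4, +12 over and over.
For scepter: s+1=t, c+4=g, e+12=q, p+1=q, t+4=x, e+12=q, r+1=s.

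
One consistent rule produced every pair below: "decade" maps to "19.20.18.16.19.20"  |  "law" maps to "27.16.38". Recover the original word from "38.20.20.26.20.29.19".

d is letter #4 and maps to 19: an offset of 15. Letters become their 1-based position plus 15 (so a→16, b→17, …).
Undoing it on 38.20.20.26.20.29.19: 38→(38−15)÷1=23=w, 20→(20−15)÷1=5=e, 20→(20−15)÷1=5=e, 26→(26−15)÷1=11=k, 20→(20−15)÷1=5=e, 29→(29−15)÷1=14=n, 19→(19−15)÷1=4=d.

weekend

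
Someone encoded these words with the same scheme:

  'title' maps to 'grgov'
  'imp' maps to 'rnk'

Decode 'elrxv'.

voice

This is the alphabet-reversal cipher (Atbash): a becomes z, b becomes y, etc.
Decoding elrxv: e↔v, l↔o, r↔i, x↔c, v↔e.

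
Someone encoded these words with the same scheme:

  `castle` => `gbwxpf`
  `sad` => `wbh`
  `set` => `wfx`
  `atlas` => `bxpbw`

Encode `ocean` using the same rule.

pgfbr

The shift depends on letter class: consonant c→g is +4, but vowel a→b is +1. Vowels shift forward by 1 and consonants shift forward by 4.
For ocean: o(vowel)+1=p, c(cons)+4=g, e(vowel)+1=f, a(vowel)+1=b, n(cons)+4=r.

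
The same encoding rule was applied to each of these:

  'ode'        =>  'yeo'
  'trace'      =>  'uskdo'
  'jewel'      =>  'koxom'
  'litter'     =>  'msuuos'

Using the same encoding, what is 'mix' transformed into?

The shift depends on letter class: consonant d→e is +1, but vowel o→y is +10. Vowels shift forward by 10 and consonants shift forward by 1.
Applying it to mix: m(cons)+1=n, i(vowel)+10=s, x(cons)+1=y.

nsy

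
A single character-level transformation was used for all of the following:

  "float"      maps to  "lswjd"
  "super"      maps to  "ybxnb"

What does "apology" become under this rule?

gwwuyrk

Letter i (0-indexed) is shifted by i+6, so successive shifts are 6, 7, 8, ….
Applying it to apology: a+6=g, p+7=w, o+8=w, l+9=u, o+10=y, g+11=r, y+12=k.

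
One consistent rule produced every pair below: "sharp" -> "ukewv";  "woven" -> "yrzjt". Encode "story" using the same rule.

uwswe

In sharp: s→u is +2, h→k is +3, a→e is +4, r→w is +5 — the shift increases by 1 each position. The shift increases by 1 at each position, starting from +2: 2, 3, 4, ….
On story: s+2=u, t+3=w, o+4=s, r+5=w, y+6=e.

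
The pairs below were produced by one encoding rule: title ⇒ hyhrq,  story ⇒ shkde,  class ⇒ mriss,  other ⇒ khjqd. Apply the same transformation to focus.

fkmws

t(19)→h(7) and i(8)→y(24) fit y≡15x+8 (mod 26); the inverse of 15 mod 26 is 7. Treating letters as 0–25, the rule is x ↦ 15x + 8 (mod 26).
On focus: f(5)→15·5+8≡5=f; o(14)→15·14+8≡10=k; c(2)→15·2+8≡12=m; u(20)→15·20+8≡22=w; s(18)→15·18+8≡18=s (all mod 26).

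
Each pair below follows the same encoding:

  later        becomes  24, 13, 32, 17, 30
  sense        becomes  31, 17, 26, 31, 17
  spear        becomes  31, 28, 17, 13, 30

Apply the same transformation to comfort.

l is letter #12 and maps to 24: an offset of 12. The number is (letter's place in the alphabet, a=1) + 12.
For comfort: c=3→15, o=15→27, m=13→25, f=6→18, o=15→27, r=18→30, t=20→32.

15, 27, 25, 18, 27, 30, 32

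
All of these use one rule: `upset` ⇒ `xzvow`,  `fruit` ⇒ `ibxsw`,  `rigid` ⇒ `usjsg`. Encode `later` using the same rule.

A repeating key of period 2 is used — shifts +3, +10 over and over.
For later: l+3=o, a+10=k, t+3=w, e+10=o, r+3=u.

okwou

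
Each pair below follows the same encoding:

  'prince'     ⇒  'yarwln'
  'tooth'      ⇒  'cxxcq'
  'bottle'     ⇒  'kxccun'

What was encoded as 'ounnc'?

Compare letters: p→y is +9, r→a is +9, i→r is +9 — a constant shift. It's a constant shift of +9 (ROT9).
Undoing it on ounnc: o−9=f, u−9=l, n−9=e, n−9=e, c−9=t.

fleet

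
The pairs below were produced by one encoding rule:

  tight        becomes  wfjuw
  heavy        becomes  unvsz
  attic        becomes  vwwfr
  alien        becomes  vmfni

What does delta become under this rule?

cnmwv

t(19)→w(22) and i(8)→f(5) fit y≡11x+21 (mod 26); the inverse of 11 mod 26 is 19. Each letter's alphabet position (a=0..z=25) is mapped through 11·x+21 mod 26 — an affine cipher.
Applying it to delta: d(3)→11·3+21≡2=c; e(4)→11·4+21≡13=n; l(11)→11·11+21≡12=m; t(19)→11·19+21≡22=w; a(0)→11·0+21≡21=v (all mod 26).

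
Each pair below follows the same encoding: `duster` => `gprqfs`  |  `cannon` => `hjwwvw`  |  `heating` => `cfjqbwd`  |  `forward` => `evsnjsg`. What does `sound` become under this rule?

rvpwg

d(3)→g(6) and u(20)→p(15) fit y≡25x+9 (mod 26); the inverse of 25 mod 26 is 25. Each letter's alphabet position (a=0..z=25) is mapped through 25·x+9 mod 26 — an affine cipher.
Applying it to sound: s(18)→25·18+9≡17=r; o(14)→25·14+9≡21=v; u(20)→25·20+9≡15=p; n(13)→25·13+9≡22=w; d(3)→25·3+9≡6=g (all mod 26).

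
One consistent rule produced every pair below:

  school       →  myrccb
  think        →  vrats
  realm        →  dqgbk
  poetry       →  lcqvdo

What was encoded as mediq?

surge

s(18)→m(12) and c(2)→y(24) fit y≡9x+6 (mod 26); the inverse of 9 mod 26 is 3. Treating letters as 0–25, the rule is x ↦ 9x + 6 (mod 26).
Decoding mediq: m(12)→3·(12−6)≡18=s; e(4)→3·(4−6)≡20=u; d(3)→3·(3−6)≡17=r; i(8)→3·(8−6)≡6=g; q(16)→3·(16−6)≡4=e (all mod 26).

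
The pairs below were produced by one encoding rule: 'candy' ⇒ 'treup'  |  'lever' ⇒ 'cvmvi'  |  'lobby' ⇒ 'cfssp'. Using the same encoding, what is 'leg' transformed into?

cvx

This is a Caesar cipher with shift 17.
Applying it to leg: l+17=c, e+17=v, g+17=x.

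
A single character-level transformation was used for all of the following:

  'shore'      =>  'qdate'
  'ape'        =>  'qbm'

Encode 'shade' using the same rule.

qpmte

Two steps: reverse the string, then apply a Caesar shift of +12.
On shade: reverse → edahs; then shift: e+12=q, d+12=p, a+12=m, h+12=t, s+12=e.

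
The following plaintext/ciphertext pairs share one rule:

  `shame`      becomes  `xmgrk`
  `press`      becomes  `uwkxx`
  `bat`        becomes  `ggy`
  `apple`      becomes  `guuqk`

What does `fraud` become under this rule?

kwgai

The shift depends on letter class: consonant s→x is +5, but vowel a→g is +6. The rule splits by letter class: vowels +6, consonants +5.
Applying it to fraud: f(cons)+5=k, r(cons)+5=w, a(vowel)+6=g, u(vowel)+6=a, d(cons)+5=i.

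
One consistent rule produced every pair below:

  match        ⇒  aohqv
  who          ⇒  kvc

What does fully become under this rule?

Compare letters: m→a is +14, a→o is +14, t→h is +14 — a constant shift. It's a constant shift of +14 (ROT14).
Applying it to fully: f+14=t, u+14=i, l+14=z, l+14=z, y+14=m.

tizzm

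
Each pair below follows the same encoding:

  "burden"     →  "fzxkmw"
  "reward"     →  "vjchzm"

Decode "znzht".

In burden: b→f is +4, u→z is +5, r→x is +6, d→k is +7 — the shift increases by 1 each position. The shift increases by 1 at each position, starting from +4: 4, 5, 6, ….
Undoing it on znzht: z−4=v, n−5=i, z−6=t, h−7=a, t−8=l.

vital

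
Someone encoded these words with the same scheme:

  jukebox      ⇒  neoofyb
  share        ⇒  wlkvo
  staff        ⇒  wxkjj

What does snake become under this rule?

The shift depends on letter class: consonant j→n is +4, but vowel u→e is +10. The rule splits by letter class: vowels +10, consonants +4.
On snake: s(cons)+4=w, n(cons)+4=r, a(vowel)+10=k, k(cons)+4=o, e(vowel)+10=o.

wrkoo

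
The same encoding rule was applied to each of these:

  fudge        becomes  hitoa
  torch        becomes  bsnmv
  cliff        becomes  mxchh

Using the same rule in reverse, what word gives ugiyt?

f(5)→h(7) and u(20)→i(8) fit y≡7x+24 (mod 26); the inverse of 7 mod 26 is 15. Treating letters as 0–25, the rule is x ↦ 7x + 24 (mod 26).
Decoding ugiyt: u(20)→15·(20−24)≡18=s; g(6)→15·(6−24)≡16=q; i(8)→15·(8−24)≡20=u; y(24)→15·(24−24)≡0=a; t(19)→15·(19−24)≡3=d (all mod 26).

squad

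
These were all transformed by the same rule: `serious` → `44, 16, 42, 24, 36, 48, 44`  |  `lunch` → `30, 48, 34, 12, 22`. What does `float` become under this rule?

18, 30, 36, 8, 46

s(#19)→44 and e(#5)→16: differences scale by 2, so n = 2·pos + 6. Each letter becomes 2×(its alphabet position, a=1..z=26) + 6.
On float: f=6→18, l=12→30, o=15→36, a=1→8, t=20→46.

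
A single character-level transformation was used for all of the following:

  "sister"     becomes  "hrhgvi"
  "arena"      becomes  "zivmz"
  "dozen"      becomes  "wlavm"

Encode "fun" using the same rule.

Each pair mirrors across the alphabet (s↔h, i↔r, s↔h): positions sum to 25. This is the alphabet-reversal cipher (Atbash): a becomes z, b becomes y, etc.
For fun: f↔u, u↔f, n↔m.

ufm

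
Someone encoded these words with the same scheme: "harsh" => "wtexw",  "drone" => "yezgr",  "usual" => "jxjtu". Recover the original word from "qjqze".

tutor

h(7)→w(22) and a(0)→t(19) fit y≡19x+19 (mod 26); the inverse of 19 mod 26 is 11. Each letter's alphabet position (a=0..z=25) is mapped through 19·x+19 mod 26 — an affine cipher.
Reversing it on qjqze: q(16)→11·(16−19)≡19=t; j(9)→11·(9−19)≡20=u; q(16)→11·(16−19)≡19=t; z(25)→11·(25−19)≡14=o; e(4)→11·(4−19)≡17=r (all mod 26).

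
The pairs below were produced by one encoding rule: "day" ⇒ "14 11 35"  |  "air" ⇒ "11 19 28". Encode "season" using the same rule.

29 15 11 29 25 24

d is letter #4 and maps to 14: an offset of 10. Letters become their 1-based position plus 10 (so a→11, b→12, …).
On season: s=19→29, e=5→15, a=1→11, s=19→29, o=15→25, n=14→24.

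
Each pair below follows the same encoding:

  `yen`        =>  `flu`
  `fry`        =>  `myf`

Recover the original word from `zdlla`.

Each letter is shifted forward by 7 in the alphabet (a Caesar shift of +7).
Decoding zdlla: z−7=s, d−7=w, l−7=e, l−7=e, a−7=t.

sweet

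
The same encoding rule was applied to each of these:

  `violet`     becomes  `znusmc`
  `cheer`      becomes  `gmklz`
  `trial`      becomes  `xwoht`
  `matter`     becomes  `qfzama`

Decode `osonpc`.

knight

In violet: v→z is +4, i→n is +5, o→u is +6, l→s is +7 — the shift increases by 1 each position. The shift increases by 1 at each position, starting from +4: 4, 5, 6, ….
Decoding osonpc: o−4=k, s−5=n, o−6=i, n−7=g, p−8=h, c−9=t.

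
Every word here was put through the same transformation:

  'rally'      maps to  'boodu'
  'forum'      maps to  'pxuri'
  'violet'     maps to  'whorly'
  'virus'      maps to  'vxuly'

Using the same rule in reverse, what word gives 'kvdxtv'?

The output letters match the input read backwards, each shifted +3: rally reversed is yllar. Read the word backwards and shift each letter +3.
Undoing it on kvdxtv: shift back: k−3=h, v−3=s, d−3=a, x−3=u, t−3=q, v−3=s → hsauqs; then reverse → squash.

squash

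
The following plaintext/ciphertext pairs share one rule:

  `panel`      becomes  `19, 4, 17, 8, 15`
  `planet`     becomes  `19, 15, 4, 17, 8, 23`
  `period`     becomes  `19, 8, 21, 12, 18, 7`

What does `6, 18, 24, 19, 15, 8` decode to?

couple

p is letter #16 and maps to 19: an offset of 3. The number is (letter's place in the alphabet, a=1) + 3.
Reversing it on 6, 18, 24, 19, 15, 8: 6→(6−3)÷1=3=c, 18→(18−3)÷1=15=o, 24→(24−3)÷1=21=u, 19→(19−3)÷1=16=p, 15→(15−3)÷1=12=l, 8→(8−3)÷1=5=e.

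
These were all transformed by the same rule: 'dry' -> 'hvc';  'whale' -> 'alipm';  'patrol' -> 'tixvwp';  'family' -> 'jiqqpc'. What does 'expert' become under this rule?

The shift depends on letter class: consonant d→h is +4, but vowel a→i is +8. The rule splits by letter class: vowels +8, consonants +4.
Applying it to expert: e(vowel)+8=m, x(cons)+4=b, p(cons)+4=t, e(vowel)+8=m, r(cons)+4=v, t(cons)+4=x.

mbtmvx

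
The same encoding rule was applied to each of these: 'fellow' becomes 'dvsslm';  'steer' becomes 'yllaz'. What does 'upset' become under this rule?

The output letters match the input read backwards, each shifted +7: fellow reversed is wollef. Two steps: reverse the string, then apply a Caesar shift of +7.
On upset: reverse → tespu; then shift: t+7=a, e+7=l, s+7=z, p+7=w, u+7=b.

alzwb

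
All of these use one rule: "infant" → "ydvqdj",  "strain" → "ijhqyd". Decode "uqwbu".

eagle

Compare letters: i→y is +16, n→d is +16, f→v is +16 — a constant shift. This is a Caesar cipher with shift 16.
Undoing it on uqwbu: u−16=e, q−16=a, w−16=g, b−16=l, u−16=e.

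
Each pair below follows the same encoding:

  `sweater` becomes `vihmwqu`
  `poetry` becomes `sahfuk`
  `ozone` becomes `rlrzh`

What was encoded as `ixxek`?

flush

It's a Vigenère-style cipher with numeric key [3,12]: position i shifts by key[i mod 2].
Undoing it on ixxek: i−3=f, x−12=l, x−3=u, e−12=s, k−3=h.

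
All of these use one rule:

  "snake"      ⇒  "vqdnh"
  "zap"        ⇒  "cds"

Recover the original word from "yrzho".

Compare letters: s→v is +3, n→q is +3, a→d is +3 — a constant shift. This is a Caesar cipher with shift 3.
Reversing it on yrzho: y−3=v, r−3=o, z−3=w, h−3=e, o−3=l.

vowel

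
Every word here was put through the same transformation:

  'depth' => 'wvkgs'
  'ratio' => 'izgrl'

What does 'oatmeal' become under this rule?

Letters are reflected about the middle of the alphabet (position → 25−position): Atbash.
For oatmeal: o↔l, a↔z, t↔g, m↔n, e↔v, a↔z, l↔o.

lzgnvzo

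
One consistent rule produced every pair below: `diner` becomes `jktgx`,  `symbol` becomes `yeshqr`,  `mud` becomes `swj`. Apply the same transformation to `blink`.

hrktq

Vowels shift forward by 2 and consonants shift forward by 6.
On blink: b(cons)+6=h, l(cons)+6=r, i(vowel)+2=k, n(cons)+6=t, k(cons)+6=q.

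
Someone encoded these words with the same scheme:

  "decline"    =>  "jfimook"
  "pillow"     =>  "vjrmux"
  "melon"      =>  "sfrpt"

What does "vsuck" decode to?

probe

Shifts by position in decline: pos 0: d→j (+6), pos 1: e→f (+1), pos 2: c→i (+6), pos 3: l→m (+1) — repeating every 2. A repeating key of period 2 is used — shifts +6, +1 over and over.
Undoing it on vsuck: v−6=p, s−1=r, u−6=o, c−1=b, k−6=e.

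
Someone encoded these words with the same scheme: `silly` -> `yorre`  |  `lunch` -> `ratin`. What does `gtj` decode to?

Every letter moves 6 places later in the alphabet, wrapping around z→a.
Reversing it on gtj: g−6=a, t−6=n, j−6=d.

and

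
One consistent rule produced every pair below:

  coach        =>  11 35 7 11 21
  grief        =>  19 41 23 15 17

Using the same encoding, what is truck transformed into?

45 41 47 11 27

c(#3)→11 and o(#15)→35: differences scale by 2, so n = 2·pos + 5. The formula is n = 2×(alphabet index, a=1) + 5.
On truck: t=20→45, r=18→41, u=21→47, c=3→11, k=11→27.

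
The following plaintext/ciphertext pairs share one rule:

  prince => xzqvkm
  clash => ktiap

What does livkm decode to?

dance

This is a Caesar cipher with shift 8.
Undoing it on livkm: l−8=d, i−8=a, v−8=n, k−8=c, m−8=e.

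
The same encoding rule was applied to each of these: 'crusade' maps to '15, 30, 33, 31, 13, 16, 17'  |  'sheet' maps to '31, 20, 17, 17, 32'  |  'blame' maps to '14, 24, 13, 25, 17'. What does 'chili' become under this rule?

15, 20, 21, 24, 21

c is letter #3 and maps to 15: an offset of 12. Each letter is replaced by its alphabet position (a=1..z=26) + 12.
Applying it to chili: c=3→15, h=8→20, i=9→21, l=12→24, i=9→21.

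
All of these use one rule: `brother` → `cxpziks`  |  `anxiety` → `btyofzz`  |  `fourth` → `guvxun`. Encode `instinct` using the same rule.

jttzjtdz

It's a Vigenère-style cipher with numeric key [1,6]: position i shifts by key[i mod 2].
For instinct: i+1=j, n+6=t, s+1=t, t+6=z, i+1=j, n+6=t, c+1=d, t+6=z.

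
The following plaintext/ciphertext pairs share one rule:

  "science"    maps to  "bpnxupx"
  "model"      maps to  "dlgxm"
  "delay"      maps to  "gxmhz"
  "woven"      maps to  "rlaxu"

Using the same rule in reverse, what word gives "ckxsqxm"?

This is an affine cipher: with a=0,…,z=25, each position x becomes (17x+7) mod 26.
Undoing it on ckxsqxm: c(2)→23·(2−7)≡15=p; k(10)→23·(10−7)≡17=r; x(23)→23·(23−7)≡4=e; s(18)→23·(18−7)≡19=t; q(16)→23·(16−7)≡25=z; x(23)→23·(23−7)≡4=e; m(12)→23·(12−7)≡11=l (all mod 26).

pretzel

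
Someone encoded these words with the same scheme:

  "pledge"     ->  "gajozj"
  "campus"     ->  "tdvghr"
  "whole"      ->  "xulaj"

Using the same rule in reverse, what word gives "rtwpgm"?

script

This is an affine cipher: with a=0,…,z=25, each position x becomes (21x+3) mod 26.
Decoding rtwpgm: r(17)→5·(17−3)≡18=s; t(19)→5·(19−3)≡2=c; w(22)→5·(22−3)≡17=r; p(15)→5·(15−3)≡8=i; g(6)→5·(6−3)≡15=p; m(12)→5·(12−3)≡19=t (all mod 26).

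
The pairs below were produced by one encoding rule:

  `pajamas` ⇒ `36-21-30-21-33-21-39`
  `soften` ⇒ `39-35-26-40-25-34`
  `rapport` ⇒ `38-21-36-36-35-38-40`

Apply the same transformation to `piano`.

p is letter #16 and maps to 36: an offset of 20. The number is (letter's place in the alphabet, a=1) + 20.
On piano: p=16→36, i=9→29, a=1→21, n=14→34, o=15→35.

36-29-21-34-35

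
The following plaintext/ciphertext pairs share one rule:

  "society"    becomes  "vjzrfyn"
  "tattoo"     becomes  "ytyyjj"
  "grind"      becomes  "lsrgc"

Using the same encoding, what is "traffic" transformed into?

ystiirz

s(18)→v(21) and o(14)→j(9) fit y≡3x+19 (mod 26); the inverse of 3 mod 26 is 9. Treating letters as 0–25, the rule is x ↦ 3x + 19 (mod 26).
Applying it to traffic: t(19)→3·19+19≡24=y; r(17)→3·17+19≡18=s; a(0)→3·0+19≡19=t; f(5)→3·5+19≡8=i; f(5)→3·5+19≡8=i; i(8)→3·8+19≡17=r; c(2)→3·2+19≡25=z (all mod 26).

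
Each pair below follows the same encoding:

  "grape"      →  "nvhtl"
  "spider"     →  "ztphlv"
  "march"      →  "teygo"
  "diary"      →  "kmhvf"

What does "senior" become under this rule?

Shifts by position in grape: pos 0: g→n (+7), pos 1: r→v (+4), pos 2: a→h (+7), pos 3: p→t (+4) — repeating every 2. It's a Vigenère-style cipher with numeric key [7,4]: position i shifts by key[i mod 2].
For senior: s+7=z, e+4=i, n+7=u, i+4=m, o+7=v, r+4=v.

ziumvv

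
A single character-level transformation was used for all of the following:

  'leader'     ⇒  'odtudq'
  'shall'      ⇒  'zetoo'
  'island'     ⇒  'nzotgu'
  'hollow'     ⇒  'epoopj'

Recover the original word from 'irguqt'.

Treating letters as 0–25, the rule is x ↦ 9x + 19 (mod 26).
Decoding irguqt: i(8)→3·(8−19)≡19=t; r(17)→3·(17−19)≡20=u; g(6)→3·(6−19)≡13=n; u(20)→3·(20−19)≡3=d; q(16)→3·(16−19)≡17=r; t(19)→3·(19−19)≡0=a (all mod 26).

tundra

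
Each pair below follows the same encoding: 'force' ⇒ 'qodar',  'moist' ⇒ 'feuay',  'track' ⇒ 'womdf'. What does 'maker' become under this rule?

dqwmy

The output letters match the input read backwards, each shifted +12: force reversed is ecrof. The word is reversed, then every letter is shifted forward by 12.
Applying it to maker: reverse → rekam; then shift: r+12=d, e+12=q, k+12=w, a+12=m, m+12=y.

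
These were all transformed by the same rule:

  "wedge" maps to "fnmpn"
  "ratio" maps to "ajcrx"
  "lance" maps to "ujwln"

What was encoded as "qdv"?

Compare letters: w→f is +9, e→n is +9, d→m is +9 — a constant shift. Every letter moves 9 places later in the alphabet, wrapping around z→a.
Reversing it on qdv: q−9=h, d−9=u, v−9=m.

hum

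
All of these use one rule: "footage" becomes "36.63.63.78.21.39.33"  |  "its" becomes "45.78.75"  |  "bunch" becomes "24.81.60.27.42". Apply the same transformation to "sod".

f(#6)→36 and o(#15)→63: differences scale by 3, so n = 3·pos + 18. Each letter becomes 3×(its alphabet position, a=1..z=26) + 18.
On sod: s=19→75, o=15→63, d=4→30.

75.63.30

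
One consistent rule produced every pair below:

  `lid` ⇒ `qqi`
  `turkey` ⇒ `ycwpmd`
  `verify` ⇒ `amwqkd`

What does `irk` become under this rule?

The shift depends on letter class: consonant l→q is +5, but vowel i→q is +8. Two shifts are in play — +8 for a/e/i/o/u, +5 for every other letter.
Applying it to irk: i(vowel)+8=q, r(cons)+5=w, k(cons)+5=p.

qwp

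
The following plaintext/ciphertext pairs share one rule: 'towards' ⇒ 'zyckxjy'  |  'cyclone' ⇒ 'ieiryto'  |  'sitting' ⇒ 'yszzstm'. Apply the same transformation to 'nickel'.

The rule splits by letter class: vowels +10, consonants +6.
On nickel: n(cons)+6=t, i(vowel)+10=s, c(cons)+6=i, k(cons)+6=q, e(vowel)+10=o, l(cons)+6=r.

tsiqor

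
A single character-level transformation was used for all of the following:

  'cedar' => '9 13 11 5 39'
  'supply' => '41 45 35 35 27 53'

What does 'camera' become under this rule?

9 5 29 13 39 5

With a=1..z=26, the number is 2·pos + 3.
On camera: c=3→9, a=1→5, m=13→29, e=5→13, r=18→39, a=1→5.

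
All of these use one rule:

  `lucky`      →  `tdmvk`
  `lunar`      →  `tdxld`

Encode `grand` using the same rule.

oakyp

The shift increases by 1 at each position, starting from +8: 8, 9, 10, ….
For grand: g+8=o, r+9=a, a+10=k, n+11=y, d+12=p.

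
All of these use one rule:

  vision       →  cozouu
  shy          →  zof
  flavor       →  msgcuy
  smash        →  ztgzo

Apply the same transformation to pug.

wan

The shift depends on letter class: consonant v→c is +7, but vowel i→o is +6. Two shifts are in play — +6 for a/e/i/o/u, +7 for every other letter.
For pug: p(cons)+7=w, u(vowel)+6=a, g(cons)+7=n.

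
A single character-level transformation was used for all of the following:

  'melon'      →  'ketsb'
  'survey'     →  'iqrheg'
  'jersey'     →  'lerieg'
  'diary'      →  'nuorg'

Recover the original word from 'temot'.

legal

Treating letters as 0–25, the rule is x ↦ 17x + 14 (mod 26).
Undoing it on temot: t(19)→23·(19−14)≡11=l; e(4)→23·(4−14)≡4=e; m(12)→23·(12−14)≡6=g; o(14)→23·(14−14)≡0=a; t(19)→23·(19−14)≡11=l (all mod 26).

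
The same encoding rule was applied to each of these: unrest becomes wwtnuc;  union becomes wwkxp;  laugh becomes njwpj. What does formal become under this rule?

Shifts by position in unrest: pos 0: u→w (+2), pos 1: n→w (+9), pos 2: r→t (+2), pos 3: e→n (+9) — repeating every 2. A repeating key of period 2 is used — shifts +2, +9 over and over.
On formal: f+2=h, o+9=x, r+2=t, m+9=v, a+2=c, l+9=u.

hxtvcu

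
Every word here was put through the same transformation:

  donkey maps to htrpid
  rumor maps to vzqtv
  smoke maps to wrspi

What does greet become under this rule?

kwijx

Shifts by position in donkey: pos 0: d→h (+4), pos 1: o→t (+5), pos 2: n→r (+4), pos 3: k→p (+5) — repeating every 2. It's a Vigenère-style cipher with numeric key [4,5]: position i shifts by key[i mod 2].
On greet: g+4=k, r+5=w, e+4=i, e+5=j, t+4=x.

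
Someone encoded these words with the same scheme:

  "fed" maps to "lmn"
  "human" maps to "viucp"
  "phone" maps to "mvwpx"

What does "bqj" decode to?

The output letters match the input read backwards, each shifted +8: fed reversed is def. Two steps: reverse the string, then apply a Caesar shift of +8.
Decoding bqj: shift back: b−8=t, q−8=i, j−8=b → tib; then reverse → bit.

bit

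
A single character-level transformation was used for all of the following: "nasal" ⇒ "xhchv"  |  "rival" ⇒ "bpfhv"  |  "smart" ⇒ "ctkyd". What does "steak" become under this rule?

Shifts by position in nasal: pos 0: n→x (+10), pos 1: a→h (+7), pos 2: s→c (+10), pos 3: a→h (+7) — repeating every 2. The shifts repeat in a cycle of length 2: positions 0,1,… shift by +10, +7, then the pattern repeats.
On steak: s+10=c, t+7=a, e+10=o, a+7=h, k+10=u.

caohu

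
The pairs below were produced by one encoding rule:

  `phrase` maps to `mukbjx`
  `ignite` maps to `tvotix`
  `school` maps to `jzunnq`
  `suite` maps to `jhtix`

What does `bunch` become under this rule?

This is an affine cipher: with a=0,…,z=25, each position x becomes (25x+1) mod 26.
Applying it to bunch: b(1)→25·1+1≡0=a; u(20)→25·20+1≡7=h; n(13)→25·13+1≡14=o; c(2)→25·2+1≡25=z; h(7)→25·7+1≡20=u (all mod 26).

ahozu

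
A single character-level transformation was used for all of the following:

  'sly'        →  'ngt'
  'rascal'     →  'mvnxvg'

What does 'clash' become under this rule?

Compare letters: s→n is +21, l→g is +21, y→t is +21 — a constant shift. This is a Caesar cipher with shift 21.
For clash: c+21=x, l+21=g, a+21=v, s+21=n, h+21=c.

xgvnc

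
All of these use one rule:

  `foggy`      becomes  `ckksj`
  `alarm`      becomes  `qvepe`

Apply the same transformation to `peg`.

The output letters match the input read backwards, each shifted +4: foggy reversed is yggof. Two steps: reverse the string, then apply a Caesar shift of +4.
Applying it to peg: reverse → gep; then shift: g+4=k, e+4=i, p+4=t.

kit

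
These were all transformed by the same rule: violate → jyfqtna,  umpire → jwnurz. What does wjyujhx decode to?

scepter

The output letters match the input read backwards, each shifted +5: violate reversed is etaloiv. The word is reversed, then every letter is shifted forward by 5.
Decoding wjyujhx: shift back: w−5=r, j−5=e, y−5=t, u−5=p, j−5=e, h−5=c, x−5=s → retpecs; then reverse → scepter.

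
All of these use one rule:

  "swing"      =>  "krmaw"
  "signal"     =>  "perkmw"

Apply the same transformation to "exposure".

The output letters match the input read backwards, each shifted +4: swing reversed is gniws. Read the word backwards and shift each letter +4.
For exposure: reverse → erusopxe; then shift: e+4=i, r+4=v, u+4=y, s+4=w, o+4=s, p+4=t, x+4=b, e+4=i.

ivywstbi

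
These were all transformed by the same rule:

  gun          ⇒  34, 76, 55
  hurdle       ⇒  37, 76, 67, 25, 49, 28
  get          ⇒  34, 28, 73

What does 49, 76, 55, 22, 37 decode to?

g(#7)→34 and u(#21)→76: differences scale by 3, so n = 3·pos + 13. The formula is n = 3×(alphabet index, a=1) + 13.
Undoing it on 49, 76, 55, 22, 37: 49→(49−13)÷3=12=l, 76→(76−13)÷3=21=u, 55→(55−13)÷3=14=n, 22→(22−13)÷3=3=c, 37→(37−13)÷3=8=h.

lunch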